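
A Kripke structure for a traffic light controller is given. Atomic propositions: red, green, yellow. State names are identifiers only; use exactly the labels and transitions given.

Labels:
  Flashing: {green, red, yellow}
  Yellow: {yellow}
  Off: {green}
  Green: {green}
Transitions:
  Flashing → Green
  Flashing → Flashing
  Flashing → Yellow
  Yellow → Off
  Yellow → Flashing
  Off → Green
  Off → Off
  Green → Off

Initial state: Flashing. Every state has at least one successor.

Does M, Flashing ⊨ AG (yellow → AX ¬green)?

Does not hold

States satisfying yellow → AX ¬green: {Off, Green}.
States satisfying AG (yellow → AX ¬green): {Off, Green}.
Flashing is reachable from Flashing and violates yellow → AX ¬green, so AG fails at Flashing.
Flashing ∉ Sat(AG (yellow → AX ¬green)).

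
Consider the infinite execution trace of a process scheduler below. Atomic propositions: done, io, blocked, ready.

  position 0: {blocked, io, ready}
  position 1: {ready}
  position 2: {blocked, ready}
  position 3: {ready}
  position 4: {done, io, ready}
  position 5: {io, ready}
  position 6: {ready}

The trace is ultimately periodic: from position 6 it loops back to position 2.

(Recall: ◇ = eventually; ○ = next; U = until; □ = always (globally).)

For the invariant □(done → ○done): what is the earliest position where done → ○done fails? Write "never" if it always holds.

Check done → ○done at each position in order: 0 ✓, 1 ✓, 2 ✓, 3 ✓.
At position 4 the labels are {done, io, ready} and the next position 5 has {io, ready}, so done → ○done is false there. This is the first violation.

4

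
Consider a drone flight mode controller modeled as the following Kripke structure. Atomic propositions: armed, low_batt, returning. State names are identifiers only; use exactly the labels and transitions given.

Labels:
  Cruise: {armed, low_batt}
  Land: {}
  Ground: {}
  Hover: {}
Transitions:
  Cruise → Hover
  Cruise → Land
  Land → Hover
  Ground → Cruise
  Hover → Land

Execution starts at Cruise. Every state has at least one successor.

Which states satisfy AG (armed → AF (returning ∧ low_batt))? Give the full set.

{Land, Hover}

States satisfying armed → AF (returning ∧ low_batt): {Land, Ground, Hover}.
States satisfying AG (armed → AF (returning ∧ low_batt)): {Land, Hover}.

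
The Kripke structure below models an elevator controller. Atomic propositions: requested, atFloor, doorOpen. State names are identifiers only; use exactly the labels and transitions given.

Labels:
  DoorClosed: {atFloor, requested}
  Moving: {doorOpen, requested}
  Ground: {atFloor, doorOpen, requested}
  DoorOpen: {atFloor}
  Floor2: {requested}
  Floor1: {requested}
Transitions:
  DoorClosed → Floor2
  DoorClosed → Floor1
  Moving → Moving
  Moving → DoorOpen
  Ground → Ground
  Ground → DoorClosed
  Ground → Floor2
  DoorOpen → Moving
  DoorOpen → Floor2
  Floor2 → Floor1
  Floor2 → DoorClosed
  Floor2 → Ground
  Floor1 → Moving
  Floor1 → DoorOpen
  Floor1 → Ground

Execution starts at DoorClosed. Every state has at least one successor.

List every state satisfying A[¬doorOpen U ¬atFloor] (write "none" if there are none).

States satisfying ¬doorOpen: {DoorClosed, DoorOpen, Floor2, Floor1}.
States satisfying ¬atFloor: {Moving, Floor2, Floor1}.
States satisfying A[¬doorOpen U ¬atFloor]: {DoorClosed, Moving, DoorOpen, Floor2, Floor1}.

{DoorClosed, Moving, DoorOpen, Floor2, Floor1}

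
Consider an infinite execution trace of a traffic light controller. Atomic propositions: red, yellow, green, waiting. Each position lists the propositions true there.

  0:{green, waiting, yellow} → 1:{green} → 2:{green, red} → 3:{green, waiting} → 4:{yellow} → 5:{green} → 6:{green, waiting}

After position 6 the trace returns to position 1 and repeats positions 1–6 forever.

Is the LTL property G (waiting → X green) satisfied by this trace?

Violated

waiting → X green must hold at every position from 0 onward. It fails at position 3, so G (waiting → X green) is false.
Positions where waiting holds: 0, 3, 6.
Check X green at each: 0→ok, 3→fails, 6→ok.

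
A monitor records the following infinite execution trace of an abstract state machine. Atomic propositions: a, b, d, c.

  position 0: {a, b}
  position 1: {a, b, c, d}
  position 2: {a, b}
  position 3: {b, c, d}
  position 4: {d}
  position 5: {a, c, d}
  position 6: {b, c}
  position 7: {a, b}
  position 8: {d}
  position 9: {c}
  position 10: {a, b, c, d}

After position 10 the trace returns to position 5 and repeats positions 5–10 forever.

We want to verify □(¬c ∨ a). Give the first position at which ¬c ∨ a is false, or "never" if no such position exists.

Check ¬c ∨ a at each position in order: 0 ✓, 1 ✓, 2 ✓.
At position 3 the labels are {b, c, d}, so ¬c ∨ a is false there. This is the first violation.

3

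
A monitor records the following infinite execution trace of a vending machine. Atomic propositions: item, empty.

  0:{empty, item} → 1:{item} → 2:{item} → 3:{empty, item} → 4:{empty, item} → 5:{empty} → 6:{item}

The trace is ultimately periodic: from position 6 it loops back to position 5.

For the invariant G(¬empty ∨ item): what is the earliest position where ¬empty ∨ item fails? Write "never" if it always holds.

5

Check ¬empty ∨ item at each position in order: 0 ✓, 1 ✓, 2 ✓, 3 ✓, 4 ✓.
At position 5 the labels are {empty}, so ¬empty ∨ item is false there. This is the first violation.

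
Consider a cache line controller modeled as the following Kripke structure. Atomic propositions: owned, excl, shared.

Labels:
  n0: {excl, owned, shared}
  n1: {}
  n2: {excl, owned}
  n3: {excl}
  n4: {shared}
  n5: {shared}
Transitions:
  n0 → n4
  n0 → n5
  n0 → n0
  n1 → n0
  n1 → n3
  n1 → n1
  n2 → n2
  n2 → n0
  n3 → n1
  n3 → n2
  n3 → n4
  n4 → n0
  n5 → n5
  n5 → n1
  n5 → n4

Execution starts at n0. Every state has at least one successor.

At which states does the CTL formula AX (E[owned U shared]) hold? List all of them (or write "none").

{n0, n2, n4}

States satisfying E[owned U shared]: {n0, n2, n4, n5}.
States satisfying AX (E[owned U shared]): {n0, n2, n4}.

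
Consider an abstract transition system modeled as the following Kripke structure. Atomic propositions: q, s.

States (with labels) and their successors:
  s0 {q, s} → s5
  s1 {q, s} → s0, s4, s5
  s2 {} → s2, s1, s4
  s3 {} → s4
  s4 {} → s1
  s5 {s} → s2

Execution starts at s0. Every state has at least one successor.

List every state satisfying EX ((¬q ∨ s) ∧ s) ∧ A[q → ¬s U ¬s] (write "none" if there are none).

States satisfying (¬q ∨ s) ∧ s: {s0, s1, s5}.
States satisfying EX ((¬q ∨ s) ∧ s): {s0, s1, s2, s4}.
States satisfying q → ¬s: {s2, s3, s4, s5}.
States satisfying ¬s: {s2, s3, s4}.
States satisfying A[q → ¬s U ¬s]: {s2, s3, s4, s5}.
States satisfying EX ((¬q ∨ s) ∧ s) ∧ A[q → ¬s U ¬s]: {s2, s4}.

{s2, s4}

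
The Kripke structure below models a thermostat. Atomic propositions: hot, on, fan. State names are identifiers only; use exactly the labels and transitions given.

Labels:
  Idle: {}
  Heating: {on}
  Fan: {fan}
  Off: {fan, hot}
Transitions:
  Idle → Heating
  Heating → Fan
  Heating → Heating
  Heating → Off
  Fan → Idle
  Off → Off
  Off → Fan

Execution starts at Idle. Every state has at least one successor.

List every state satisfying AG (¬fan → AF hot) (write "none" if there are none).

States satisfying ¬fan → AF hot: {Fan, Off}.
States satisfying AG (¬fan → AF hot): ∅.

none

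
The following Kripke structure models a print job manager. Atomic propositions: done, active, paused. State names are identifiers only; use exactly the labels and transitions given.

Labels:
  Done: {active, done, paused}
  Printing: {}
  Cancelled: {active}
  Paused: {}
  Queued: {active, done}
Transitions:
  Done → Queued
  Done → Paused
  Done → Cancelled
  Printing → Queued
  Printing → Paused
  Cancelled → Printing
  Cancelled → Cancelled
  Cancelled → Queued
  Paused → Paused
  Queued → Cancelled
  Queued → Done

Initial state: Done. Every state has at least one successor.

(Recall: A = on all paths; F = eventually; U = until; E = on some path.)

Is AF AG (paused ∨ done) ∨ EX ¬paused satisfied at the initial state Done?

States satisfying AG (paused ∨ done): ∅.
States satisfying AF AG (paused ∨ done): ∅.
States satisfying ¬paused: {Printing, Cancelled, Paused, Queued}.
States satisfying EX ¬paused: {Done, Printing, Cancelled, Paused, Queued}.
States satisfying AF AG (paused ∨ done) ∨ EX ¬paused: {Done, Printing, Cancelled, Paused, Queued}.
Done ∈ Sat(AF AG (paused ∨ done) ∨ EX ¬paused).

Satisfied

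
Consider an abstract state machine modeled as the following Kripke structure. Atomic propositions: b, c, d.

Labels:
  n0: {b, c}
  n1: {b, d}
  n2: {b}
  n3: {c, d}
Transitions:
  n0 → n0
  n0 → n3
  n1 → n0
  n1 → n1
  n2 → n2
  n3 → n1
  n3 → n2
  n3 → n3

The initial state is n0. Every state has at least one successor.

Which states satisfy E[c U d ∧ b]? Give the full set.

{n0, n1, n3}

States satisfying c: {n0, n3}.
States satisfying d ∧ b: {n1}.
States satisfying E[c U d ∧ b]: {n0, n1, n3}.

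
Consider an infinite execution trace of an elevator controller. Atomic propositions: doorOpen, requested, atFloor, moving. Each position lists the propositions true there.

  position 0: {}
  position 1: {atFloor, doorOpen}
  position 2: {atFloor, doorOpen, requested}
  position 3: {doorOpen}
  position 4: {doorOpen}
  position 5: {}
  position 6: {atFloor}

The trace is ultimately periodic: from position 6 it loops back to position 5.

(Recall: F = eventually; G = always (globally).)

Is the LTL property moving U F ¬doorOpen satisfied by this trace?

Yes

Walking from position 0: F ¬doorOpen first holds at position 0, and moving holds at every earlier position along the way, so moving U F ¬doorOpen holds.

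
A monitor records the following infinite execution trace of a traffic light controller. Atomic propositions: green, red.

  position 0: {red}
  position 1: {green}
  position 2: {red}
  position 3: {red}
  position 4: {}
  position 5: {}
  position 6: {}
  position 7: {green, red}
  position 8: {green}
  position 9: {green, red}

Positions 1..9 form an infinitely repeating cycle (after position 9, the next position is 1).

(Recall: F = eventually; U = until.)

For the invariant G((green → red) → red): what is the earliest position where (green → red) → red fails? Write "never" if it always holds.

4

Check (green → red) → red at each position in order: 0 ✓, 1 ✓, 2 ✓, 3 ✓.
At position 4 the labels are {}, so (green → red) → red is false there. This is the first violation.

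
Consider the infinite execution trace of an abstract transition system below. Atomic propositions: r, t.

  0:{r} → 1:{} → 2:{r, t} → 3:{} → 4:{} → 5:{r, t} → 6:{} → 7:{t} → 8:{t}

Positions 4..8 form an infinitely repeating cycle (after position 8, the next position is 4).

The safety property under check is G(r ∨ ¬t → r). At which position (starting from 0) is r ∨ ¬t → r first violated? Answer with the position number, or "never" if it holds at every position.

Check r ∨ ¬t → r at each position in order: 0 ✓.
At position 1 the labels are {}, so r ∨ ¬t → r is false there. This is the first violation.

1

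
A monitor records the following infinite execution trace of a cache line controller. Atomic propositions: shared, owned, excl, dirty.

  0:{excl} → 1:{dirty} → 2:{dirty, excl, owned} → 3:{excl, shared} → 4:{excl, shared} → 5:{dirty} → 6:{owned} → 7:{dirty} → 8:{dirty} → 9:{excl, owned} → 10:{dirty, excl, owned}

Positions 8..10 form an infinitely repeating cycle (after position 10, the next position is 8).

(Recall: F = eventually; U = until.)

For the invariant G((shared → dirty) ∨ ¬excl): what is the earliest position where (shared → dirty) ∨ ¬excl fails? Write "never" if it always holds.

Check (shared → dirty) ∨ ¬excl at each position in order: 0 ✓, 1 ✓, 2 ✓.
At position 3 the labels are {excl, shared}, so (shared → dirty) ∨ ¬excl is false there. This is the first violation.

3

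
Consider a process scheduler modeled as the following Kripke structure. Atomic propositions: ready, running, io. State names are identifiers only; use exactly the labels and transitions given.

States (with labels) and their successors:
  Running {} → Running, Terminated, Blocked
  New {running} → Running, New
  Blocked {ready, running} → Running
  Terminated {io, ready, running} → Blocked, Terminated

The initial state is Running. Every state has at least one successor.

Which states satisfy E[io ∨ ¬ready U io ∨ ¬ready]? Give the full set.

States satisfying io ∨ ¬ready: {Running, New, Terminated}.
States satisfying E[io ∨ ¬ready U io ∨ ¬ready]: {Running, New, Terminated}.

{Running, New, Terminated}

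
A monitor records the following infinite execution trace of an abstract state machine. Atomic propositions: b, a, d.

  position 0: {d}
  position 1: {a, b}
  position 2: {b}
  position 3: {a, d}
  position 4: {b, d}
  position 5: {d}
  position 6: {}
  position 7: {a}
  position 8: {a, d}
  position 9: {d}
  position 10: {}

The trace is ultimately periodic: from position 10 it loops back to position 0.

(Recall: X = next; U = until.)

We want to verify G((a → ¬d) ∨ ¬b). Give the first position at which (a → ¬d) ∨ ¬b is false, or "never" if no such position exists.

(a → ¬d) ∨ ¬b holds at every position 0..10, and those are all the positions the trace ever visits, so the invariant G((a → ¬d) ∨ ¬b) is never violated.

never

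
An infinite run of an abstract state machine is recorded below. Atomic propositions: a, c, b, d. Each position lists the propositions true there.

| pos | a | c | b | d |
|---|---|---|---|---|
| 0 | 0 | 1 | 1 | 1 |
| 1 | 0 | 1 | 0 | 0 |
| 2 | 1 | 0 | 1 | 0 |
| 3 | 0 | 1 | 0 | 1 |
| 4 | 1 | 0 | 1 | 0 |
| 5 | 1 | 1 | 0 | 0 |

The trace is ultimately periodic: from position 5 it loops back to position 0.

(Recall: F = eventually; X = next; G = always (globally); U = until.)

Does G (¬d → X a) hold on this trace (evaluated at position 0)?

No

¬d → X a must hold at every position from 0 onward. It fails at position 2, so G (¬d → X a) is false.
Positions where ¬d holds: 1, 2, 4, 5.
Check X a at each: 1→ok, 2→fails, 4→ok, 5→fails.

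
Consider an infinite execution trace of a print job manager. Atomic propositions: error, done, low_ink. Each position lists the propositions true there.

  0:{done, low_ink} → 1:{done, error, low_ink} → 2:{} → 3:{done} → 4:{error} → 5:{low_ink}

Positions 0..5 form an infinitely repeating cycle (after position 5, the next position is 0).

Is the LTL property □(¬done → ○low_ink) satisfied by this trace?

No

¬done → ○low_ink must hold at every position from 0 onward. It fails at position 2, so □(¬done → ○low_ink) is false.
Positions where ¬done holds: 2, 4, 5.
Check ○low_ink at each: 2→fails, 4→ok, 5→ok.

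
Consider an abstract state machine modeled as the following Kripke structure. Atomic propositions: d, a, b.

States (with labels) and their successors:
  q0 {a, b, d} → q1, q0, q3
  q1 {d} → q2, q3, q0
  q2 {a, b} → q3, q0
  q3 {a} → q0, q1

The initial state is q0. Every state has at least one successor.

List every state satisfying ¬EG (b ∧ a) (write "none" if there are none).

States satisfying b ∧ a: {q0, q2}.
States satisfying EG (b ∧ a): {q0, q2}.
States satisfying ¬EG (b ∧ a): {q1, q3}.

{q1, q3}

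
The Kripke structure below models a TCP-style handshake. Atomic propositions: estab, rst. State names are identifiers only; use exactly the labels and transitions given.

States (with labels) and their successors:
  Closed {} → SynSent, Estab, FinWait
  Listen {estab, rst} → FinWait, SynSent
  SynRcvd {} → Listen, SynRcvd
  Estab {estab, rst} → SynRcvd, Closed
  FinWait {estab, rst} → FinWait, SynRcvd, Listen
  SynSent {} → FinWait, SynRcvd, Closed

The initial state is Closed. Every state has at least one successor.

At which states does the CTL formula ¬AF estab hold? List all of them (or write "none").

States satisfying estab: {Listen, Estab, FinWait}.
States satisfying AF estab: {Listen, Estab, FinWait}.
States satisfying ¬AF estab: {Closed, SynRcvd, SynSent}.

{Closed, SynRcvd, SynSent}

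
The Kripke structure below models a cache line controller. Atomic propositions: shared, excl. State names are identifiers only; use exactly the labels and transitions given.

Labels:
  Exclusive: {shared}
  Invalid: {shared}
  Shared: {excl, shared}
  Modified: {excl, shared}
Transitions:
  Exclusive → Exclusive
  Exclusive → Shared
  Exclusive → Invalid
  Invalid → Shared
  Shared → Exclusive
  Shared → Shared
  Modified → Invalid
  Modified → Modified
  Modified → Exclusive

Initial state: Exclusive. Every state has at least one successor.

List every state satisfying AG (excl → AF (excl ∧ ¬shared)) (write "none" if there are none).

none

States satisfying excl → AF (excl ∧ ¬shared): {Exclusive, Invalid}.
States satisfying AG (excl → AF (excl ∧ ¬shared)): ∅.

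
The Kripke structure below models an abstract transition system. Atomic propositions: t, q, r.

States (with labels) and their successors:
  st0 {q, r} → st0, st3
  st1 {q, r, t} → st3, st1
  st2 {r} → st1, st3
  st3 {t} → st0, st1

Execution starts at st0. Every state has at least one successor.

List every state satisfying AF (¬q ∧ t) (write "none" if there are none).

{st3}

States satisfying ¬q ∧ t: {st3}.
States satisfying AF (¬q ∧ t): {st3}.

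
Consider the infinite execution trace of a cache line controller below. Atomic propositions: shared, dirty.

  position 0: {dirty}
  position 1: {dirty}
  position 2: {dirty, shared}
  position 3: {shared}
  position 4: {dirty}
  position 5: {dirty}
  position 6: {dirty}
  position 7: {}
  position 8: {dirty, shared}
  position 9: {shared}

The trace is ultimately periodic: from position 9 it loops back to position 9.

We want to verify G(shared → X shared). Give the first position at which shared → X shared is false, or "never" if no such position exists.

3

Check shared → X shared at each position in order: 0 ✓, 1 ✓, 2 ✓.
At position 3 the labels are {shared} and the next position 4 has {dirty}, so shared → X shared is false there. This is the first violation.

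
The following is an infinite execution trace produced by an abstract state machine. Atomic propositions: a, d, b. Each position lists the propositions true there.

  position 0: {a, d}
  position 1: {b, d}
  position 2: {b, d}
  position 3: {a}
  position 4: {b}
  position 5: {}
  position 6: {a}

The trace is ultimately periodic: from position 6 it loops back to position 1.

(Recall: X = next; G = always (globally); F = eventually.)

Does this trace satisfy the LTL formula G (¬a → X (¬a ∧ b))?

¬a → X (¬a ∧ b) must hold at every position from 0 onward. It fails at position 2, so G (¬a → X (¬a ∧ b)) is false.
Positions where ¬a holds: 1, 2, 4, 5.
Check X (¬a ∧ b) at each: 1→ok, 2→fails, 4→fails, 5→fails.

Does not hold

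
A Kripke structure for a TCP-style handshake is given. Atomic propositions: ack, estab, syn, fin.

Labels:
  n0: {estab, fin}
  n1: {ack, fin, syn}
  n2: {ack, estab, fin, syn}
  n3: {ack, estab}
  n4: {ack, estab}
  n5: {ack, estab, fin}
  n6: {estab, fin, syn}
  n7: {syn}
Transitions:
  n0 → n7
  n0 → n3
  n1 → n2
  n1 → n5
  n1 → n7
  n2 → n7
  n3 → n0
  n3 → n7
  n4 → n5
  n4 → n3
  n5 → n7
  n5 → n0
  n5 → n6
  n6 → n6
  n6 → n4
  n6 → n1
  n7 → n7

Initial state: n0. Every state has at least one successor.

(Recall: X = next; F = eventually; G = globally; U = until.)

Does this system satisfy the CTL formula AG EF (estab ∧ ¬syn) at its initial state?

Violated

States satisfying EF (estab ∧ ¬syn): {n0, n1, n3, n4, n5, n6}.
States satisfying AG EF (estab ∧ ¬syn): ∅.
n7 is reachable from n0 and violates EF (estab ∧ ¬syn), so AG fails at n0.
n0 ∉ Sat(AG EF (estab ∧ ¬syn)).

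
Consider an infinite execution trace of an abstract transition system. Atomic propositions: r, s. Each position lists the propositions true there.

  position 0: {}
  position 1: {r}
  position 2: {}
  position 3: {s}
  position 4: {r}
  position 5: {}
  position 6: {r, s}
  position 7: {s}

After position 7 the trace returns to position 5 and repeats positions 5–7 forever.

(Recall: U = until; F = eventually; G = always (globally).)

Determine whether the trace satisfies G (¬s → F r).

¬s → F r holds at every position 0..7, and those are all positions ever visited, so G (¬s → F r) holds.
Positions where ¬s holds: 0, 1, 2, 4, 5.
Check F r at each: 0→ok, 1→ok, 2→ok, 4→ok, 5→ok.

Satisfied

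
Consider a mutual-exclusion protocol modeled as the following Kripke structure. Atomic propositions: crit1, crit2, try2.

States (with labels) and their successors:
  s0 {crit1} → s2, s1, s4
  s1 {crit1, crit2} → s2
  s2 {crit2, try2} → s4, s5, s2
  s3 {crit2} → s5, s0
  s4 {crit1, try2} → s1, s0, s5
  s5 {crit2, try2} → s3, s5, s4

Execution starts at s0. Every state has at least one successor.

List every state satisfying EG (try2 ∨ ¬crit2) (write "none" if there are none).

{s0, s2, s4, s5}

States satisfying try2 ∨ ¬crit2: {s0, s2, s4, s5}.
States satisfying EG (try2 ∨ ¬crit2): {s0, s2, s4, s5}.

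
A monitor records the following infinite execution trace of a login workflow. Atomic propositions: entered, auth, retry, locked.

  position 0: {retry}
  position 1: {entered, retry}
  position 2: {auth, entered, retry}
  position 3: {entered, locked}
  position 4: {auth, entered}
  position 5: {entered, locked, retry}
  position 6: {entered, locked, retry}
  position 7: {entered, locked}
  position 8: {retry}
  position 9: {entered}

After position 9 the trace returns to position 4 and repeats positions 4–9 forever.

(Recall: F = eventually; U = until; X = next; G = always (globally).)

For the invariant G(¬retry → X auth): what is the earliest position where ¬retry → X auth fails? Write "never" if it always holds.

4

Check ¬retry → X auth at each position in order: 0 ✓, 1 ✓, 2 ✓, 3 ✓.
At position 4 the labels are {auth, entered} and the next position 5 has {entered, locked, retry}, so ¬retry → X auth is false there. This is the first violation.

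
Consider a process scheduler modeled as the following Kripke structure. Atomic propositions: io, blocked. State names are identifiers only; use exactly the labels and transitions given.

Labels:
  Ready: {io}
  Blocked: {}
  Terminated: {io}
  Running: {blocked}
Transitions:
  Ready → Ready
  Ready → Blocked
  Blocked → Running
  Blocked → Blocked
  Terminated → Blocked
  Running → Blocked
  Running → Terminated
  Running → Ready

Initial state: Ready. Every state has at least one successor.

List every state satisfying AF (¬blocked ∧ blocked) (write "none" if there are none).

none

States satisfying ¬blocked ∧ blocked: ∅.
States satisfying AF (¬blocked ∧ blocked): ∅.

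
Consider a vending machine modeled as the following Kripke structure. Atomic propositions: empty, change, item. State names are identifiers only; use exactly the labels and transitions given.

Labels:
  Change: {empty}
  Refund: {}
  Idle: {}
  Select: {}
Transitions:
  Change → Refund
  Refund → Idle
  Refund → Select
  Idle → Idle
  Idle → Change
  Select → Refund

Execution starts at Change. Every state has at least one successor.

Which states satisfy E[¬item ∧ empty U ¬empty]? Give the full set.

{Change, Refund, Idle, Select}

States satisfying ¬item ∧ empty: {Change}.
States satisfying ¬empty: {Refund, Idle, Select}.
States satisfying E[¬item ∧ empty U ¬empty]: {Change, Refund, Idle, Select}.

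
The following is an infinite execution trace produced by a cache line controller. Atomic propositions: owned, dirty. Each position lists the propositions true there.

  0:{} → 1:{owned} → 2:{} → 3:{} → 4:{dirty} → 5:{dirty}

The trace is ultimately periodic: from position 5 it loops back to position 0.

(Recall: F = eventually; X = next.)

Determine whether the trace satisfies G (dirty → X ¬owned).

dirty → X ¬owned holds at every position 0..5, and those are all positions ever visited, so G (dirty → X ¬owned) holds.
Positions where dirty holds: 4, 5.
Check X ¬owned at each: 4→ok, 5→ok.

Satisfied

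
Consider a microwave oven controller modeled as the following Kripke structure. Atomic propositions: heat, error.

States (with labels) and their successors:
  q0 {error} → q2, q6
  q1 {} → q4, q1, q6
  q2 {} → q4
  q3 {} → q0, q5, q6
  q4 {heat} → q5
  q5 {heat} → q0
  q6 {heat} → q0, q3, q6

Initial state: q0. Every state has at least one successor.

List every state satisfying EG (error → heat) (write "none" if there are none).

{q1, q3, q6}

States satisfying error → heat: {q1, q2, q3, q4, q5, q6}.
States satisfying EG (error → heat): {q1, q3, q6}.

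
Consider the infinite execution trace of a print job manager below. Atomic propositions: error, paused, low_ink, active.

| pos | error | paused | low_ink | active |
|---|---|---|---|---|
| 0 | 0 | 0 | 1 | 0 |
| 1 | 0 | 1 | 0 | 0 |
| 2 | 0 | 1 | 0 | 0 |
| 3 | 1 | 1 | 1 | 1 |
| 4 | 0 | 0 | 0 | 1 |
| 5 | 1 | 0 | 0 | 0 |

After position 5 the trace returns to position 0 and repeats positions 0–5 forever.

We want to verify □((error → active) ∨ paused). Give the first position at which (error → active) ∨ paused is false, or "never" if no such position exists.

5

Check (error → active) ∨ paused at each position in order: 0 ✓, 1 ✓, 2 ✓, 3 ✓, 4 ✓.
At position 5 the labels are {error}, so (error → active) ∨ paused is false there. This is the first violation.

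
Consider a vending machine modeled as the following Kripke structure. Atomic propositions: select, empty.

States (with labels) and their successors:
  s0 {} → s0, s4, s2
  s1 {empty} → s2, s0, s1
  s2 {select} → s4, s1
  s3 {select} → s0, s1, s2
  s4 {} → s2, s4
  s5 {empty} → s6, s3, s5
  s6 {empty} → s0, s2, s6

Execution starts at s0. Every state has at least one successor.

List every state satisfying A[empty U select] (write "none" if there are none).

{s2, s3}

States satisfying empty: {s1, s5, s6}.
States satisfying select: {s2, s3}.
States satisfying A[empty U select]: {s2, s3}.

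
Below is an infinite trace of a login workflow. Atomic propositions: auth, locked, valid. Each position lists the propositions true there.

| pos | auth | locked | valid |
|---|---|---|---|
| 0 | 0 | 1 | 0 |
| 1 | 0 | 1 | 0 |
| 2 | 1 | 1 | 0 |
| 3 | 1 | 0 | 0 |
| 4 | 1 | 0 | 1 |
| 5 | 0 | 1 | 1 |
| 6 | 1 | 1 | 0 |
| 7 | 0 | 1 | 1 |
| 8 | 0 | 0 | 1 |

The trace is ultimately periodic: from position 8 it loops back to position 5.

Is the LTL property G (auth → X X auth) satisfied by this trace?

auth → X X auth must hold at every position from 0 onward. It fails at position 3, so G (auth → X X auth) is false.
Positions where auth holds: 2, 3, 4, 6.
Check X X auth at each: 2→ok, 3→fails, 4→ok, 6→fails.

No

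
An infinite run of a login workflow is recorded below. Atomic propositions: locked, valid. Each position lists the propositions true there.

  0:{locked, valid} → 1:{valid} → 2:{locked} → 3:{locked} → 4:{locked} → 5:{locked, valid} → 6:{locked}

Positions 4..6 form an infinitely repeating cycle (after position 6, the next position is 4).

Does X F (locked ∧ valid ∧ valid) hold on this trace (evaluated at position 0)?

The position after 0 is 1; F (locked ∧ valid ∧ valid) is true there.

Holds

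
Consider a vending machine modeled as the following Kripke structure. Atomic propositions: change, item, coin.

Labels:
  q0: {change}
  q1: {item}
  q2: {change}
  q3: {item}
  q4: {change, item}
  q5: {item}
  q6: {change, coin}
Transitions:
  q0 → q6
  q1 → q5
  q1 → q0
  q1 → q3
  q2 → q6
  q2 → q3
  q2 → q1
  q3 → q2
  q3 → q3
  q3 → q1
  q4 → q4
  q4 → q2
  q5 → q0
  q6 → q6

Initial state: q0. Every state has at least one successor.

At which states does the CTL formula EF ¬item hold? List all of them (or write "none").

States satisfying ¬item: {q0, q2, q6}.
States satisfying EF ¬item: {q0, q1, q2, q3, q4, q5, q6}.

{q0, q1, q2, q3, q4, q5, q6}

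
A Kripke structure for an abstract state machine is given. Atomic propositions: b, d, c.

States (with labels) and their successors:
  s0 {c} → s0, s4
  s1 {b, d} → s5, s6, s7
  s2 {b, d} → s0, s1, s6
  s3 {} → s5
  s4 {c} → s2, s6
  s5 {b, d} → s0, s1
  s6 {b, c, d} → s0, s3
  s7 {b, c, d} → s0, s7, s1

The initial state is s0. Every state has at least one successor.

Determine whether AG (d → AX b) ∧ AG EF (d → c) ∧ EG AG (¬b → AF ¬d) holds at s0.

No

States satisfying d → AX b: {s0, s1, s3, s4}.
States satisfying AG (d → AX b): ∅.
States satisfying EF (d → c): {s0, s1, s2, s3, s4, s5, s6, s7}.
States satisfying AG EF (d → c): {s0, s1, s2, s3, s4, s5, s6, s7}.
States satisfying AG (d → AX b) ∧ AG EF (d → c): ∅.
States satisfying AG (¬b → AF ¬d): {s0, s1, s2, s3, s4, s5, s6, s7}.
States satisfying EG AG (¬b → AF ¬d): {s0, s1, s2, s3, s4, s5, s6, s7}.
States satisfying AG (d → AX b) ∧ AG EF (d → c) ∧ EG AG (¬b → AF ¬d): ∅.
s0 ∉ Sat(AG (d → AX b) ∧ AG EF (d → c) ∧ EG AG (¬b → AF ¬d)).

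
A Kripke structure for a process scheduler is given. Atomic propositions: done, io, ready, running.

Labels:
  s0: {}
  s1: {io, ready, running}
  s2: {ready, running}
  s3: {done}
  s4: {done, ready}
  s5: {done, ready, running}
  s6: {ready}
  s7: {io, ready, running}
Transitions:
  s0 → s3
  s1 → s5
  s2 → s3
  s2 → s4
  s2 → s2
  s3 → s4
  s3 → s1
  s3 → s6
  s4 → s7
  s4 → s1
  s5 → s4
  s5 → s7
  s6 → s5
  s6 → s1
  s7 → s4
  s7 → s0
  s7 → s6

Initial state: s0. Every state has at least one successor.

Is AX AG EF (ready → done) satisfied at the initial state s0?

States satisfying AG EF (ready → done): {s0, s1, s2, s3, s4, s5, s6, s7}.
States satisfying AX AG EF (ready → done): {s0, s1, s2, s3, s4, s5, s6, s7}.
s0 ∈ Sat(AX AG EF (ready → done)).

Satisfied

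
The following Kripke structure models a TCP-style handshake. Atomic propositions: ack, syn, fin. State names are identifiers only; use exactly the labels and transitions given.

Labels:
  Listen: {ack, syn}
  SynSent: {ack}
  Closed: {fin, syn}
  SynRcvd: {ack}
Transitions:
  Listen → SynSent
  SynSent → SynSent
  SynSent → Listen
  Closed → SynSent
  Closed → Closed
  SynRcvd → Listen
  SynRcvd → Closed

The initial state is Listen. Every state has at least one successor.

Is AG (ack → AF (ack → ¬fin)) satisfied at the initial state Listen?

Yes

States satisfying ack → AF (ack → ¬fin): {Listen, SynSent, Closed, SynRcvd}.
States satisfying AG (ack → AF (ack → ¬fin)): {Listen, SynSent, Closed, SynRcvd}.
Every state reachable from Listen satisfies ack → AF (ack → ¬fin).
Listen ∈ Sat(AG (ack → AF (ack → ¬fin))).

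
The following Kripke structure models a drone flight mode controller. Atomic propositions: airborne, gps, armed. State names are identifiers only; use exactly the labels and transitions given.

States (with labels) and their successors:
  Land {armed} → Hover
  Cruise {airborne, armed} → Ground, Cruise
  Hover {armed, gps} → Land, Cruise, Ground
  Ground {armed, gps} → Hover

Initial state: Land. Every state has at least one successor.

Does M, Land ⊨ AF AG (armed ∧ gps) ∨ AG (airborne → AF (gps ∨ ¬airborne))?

States satisfying AG (armed ∧ gps): ∅.
States satisfying AF AG (armed ∧ gps): ∅.
States satisfying airborne → AF (gps ∨ ¬airborne): {Land, Hover, Ground}.
States satisfying AG (airborne → AF (gps ∨ ¬airborne)): ∅.
States satisfying AF AG (armed ∧ gps) ∨ AG (airborne → AF (gps ∨ ¬airborne)): ∅.
Land ∉ Sat(AF AG (armed ∧ gps) ∨ AG (airborne → AF (gps ∨ ¬airborne))).

Violated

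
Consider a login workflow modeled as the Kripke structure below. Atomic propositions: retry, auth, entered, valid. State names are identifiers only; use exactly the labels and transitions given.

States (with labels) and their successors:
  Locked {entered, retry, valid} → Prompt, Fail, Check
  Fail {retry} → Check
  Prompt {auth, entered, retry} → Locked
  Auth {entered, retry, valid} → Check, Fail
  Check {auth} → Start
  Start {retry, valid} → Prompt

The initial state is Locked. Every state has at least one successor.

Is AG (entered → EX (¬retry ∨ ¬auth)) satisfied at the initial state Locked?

Holds

States satisfying entered → EX (¬retry ∨ ¬auth): {Locked, Fail, Prompt, Auth, Check, Start}.
States satisfying AG (entered → EX (¬retry ∨ ¬auth)): {Locked, Fail, Prompt, Auth, Check, Start}.
Every state reachable from Locked satisfies entered → EX (¬retry ∨ ¬auth).
Locked ∈ Sat(AG (entered → EX (¬retry ∨ ¬auth))).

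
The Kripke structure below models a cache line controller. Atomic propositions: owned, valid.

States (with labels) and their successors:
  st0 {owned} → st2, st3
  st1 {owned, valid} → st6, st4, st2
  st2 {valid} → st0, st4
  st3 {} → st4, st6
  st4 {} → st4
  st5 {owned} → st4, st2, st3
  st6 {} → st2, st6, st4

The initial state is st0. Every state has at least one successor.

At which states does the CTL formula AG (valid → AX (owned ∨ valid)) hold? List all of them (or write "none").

States satisfying valid → AX (owned ∨ valid): {st0, st3, st4, st5, st6}.
States satisfying AG (valid → AX (owned ∨ valid)): {st4}.

{st4}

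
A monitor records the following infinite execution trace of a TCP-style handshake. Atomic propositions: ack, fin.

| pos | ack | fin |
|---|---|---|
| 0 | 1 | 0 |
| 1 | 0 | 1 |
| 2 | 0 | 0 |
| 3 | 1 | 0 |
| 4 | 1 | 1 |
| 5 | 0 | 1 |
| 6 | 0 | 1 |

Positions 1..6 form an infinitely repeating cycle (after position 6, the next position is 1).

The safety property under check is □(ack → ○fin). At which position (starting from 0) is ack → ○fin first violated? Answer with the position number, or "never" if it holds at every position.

ack → ○fin holds at every position 0..6, and those are all the positions the trace ever visits, so the invariant □(ack → ○fin) is never violated.

never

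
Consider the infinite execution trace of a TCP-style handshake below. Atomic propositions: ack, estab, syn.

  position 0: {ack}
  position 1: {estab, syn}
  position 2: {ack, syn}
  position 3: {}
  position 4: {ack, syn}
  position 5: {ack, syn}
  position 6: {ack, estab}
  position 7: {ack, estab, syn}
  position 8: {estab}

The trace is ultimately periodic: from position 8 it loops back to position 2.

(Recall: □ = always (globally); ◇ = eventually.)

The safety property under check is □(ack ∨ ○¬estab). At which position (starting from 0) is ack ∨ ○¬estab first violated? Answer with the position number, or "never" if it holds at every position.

never

ack ∨ ○¬estab holds at every position 0..8, and those are all the positions the trace ever visits, so the invariant □(ack ∨ ○¬estab) is never violated.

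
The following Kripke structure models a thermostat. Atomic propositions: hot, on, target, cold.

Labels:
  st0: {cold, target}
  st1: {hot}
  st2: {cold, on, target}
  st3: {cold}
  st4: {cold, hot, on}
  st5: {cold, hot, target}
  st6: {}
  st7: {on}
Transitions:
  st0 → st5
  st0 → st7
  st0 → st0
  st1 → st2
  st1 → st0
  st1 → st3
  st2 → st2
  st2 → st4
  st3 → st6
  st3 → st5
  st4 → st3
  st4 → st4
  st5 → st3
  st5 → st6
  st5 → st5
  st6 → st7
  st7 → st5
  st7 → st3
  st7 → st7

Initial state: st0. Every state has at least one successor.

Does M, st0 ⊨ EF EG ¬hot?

States satisfying EG ¬hot: {st0, st2, st3, st6, st7}.
States satisfying EF EG ¬hot: {st0, st1, st2, st3, st4, st5, st6, st7}.
Some path from st0 reaches a state where EG ¬hot holds.
st0 ∈ Sat(EF EG ¬hot).

Satisfied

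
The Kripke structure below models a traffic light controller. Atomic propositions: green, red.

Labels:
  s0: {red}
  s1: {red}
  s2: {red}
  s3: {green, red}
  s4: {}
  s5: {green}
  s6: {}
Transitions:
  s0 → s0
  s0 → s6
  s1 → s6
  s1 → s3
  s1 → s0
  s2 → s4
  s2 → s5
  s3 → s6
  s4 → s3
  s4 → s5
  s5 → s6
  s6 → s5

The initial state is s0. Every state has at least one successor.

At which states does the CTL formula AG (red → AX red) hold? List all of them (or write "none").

States satisfying red → AX red: {s4, s5, s6}.
States satisfying AG (red → AX red): {s5, s6}.

{s5, s6}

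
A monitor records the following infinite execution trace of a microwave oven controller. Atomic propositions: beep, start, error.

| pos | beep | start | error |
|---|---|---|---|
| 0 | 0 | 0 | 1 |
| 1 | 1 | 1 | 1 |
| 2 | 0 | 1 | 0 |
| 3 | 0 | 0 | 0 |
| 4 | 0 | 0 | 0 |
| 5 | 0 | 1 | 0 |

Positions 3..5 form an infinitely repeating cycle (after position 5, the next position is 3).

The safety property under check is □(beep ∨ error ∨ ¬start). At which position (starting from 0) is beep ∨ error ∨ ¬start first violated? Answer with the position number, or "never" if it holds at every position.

Check beep ∨ error ∨ ¬start at each position in order: 0 ✓, 1 ✓.
At position 2 the labels are {start}, so beep ∨ error ∨ ¬start is false there. This is the first violation.

2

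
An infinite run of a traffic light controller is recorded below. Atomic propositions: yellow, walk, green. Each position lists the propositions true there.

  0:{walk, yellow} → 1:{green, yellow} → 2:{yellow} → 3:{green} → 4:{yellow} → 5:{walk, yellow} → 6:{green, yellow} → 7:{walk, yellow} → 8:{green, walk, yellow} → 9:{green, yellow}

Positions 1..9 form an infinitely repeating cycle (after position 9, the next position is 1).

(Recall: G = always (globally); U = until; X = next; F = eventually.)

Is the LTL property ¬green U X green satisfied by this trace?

Satisfied

Walking from position 0: X green first holds at position 0, and ¬green holds at every earlier position along the way, so ¬green U X green holds.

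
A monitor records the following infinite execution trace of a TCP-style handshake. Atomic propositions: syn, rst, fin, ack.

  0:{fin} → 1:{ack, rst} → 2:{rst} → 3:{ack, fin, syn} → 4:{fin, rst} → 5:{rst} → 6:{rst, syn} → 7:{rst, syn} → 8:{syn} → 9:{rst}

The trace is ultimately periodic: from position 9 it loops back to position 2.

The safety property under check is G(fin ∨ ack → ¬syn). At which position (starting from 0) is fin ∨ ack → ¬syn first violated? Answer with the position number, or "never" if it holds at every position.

Check fin ∨ ack → ¬syn at each position in order: 0 ✓, 1 ✓, 2 ✓.
At position 3 the labels are {ack, fin, syn}, so fin ∨ ack → ¬syn is false there. This is the first violation.

3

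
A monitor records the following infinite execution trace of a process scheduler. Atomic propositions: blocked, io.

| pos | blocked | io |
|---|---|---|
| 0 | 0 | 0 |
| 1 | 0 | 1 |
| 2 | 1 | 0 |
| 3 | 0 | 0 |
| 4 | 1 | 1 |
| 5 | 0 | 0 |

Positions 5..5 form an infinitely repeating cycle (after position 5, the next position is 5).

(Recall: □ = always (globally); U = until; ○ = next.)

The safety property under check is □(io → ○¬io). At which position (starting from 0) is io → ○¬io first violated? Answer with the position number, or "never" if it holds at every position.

never

io → ○¬io holds at every position 0..5, and those are all the positions the trace ever visits, so the invariant □(io → ○¬io) is never violated.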